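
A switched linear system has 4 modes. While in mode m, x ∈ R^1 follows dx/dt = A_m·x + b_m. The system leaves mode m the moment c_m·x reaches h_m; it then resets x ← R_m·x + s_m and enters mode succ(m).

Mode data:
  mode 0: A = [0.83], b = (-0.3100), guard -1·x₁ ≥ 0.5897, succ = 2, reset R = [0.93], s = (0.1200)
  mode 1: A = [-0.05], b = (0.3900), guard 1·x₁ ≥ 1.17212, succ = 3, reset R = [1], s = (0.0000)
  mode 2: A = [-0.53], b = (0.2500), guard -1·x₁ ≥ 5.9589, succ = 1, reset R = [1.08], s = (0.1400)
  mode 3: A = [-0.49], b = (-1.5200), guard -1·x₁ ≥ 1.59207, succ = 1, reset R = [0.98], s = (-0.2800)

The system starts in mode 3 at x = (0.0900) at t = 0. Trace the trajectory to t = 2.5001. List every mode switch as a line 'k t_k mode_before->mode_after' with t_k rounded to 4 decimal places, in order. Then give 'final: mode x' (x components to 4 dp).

1 1.5277 3->1
final: 1 -1.3827

Mode 3: guard c·x = 1.5921 hit at Δt = 1.5277 (t = 1.5277), x⁻ = (-1.5921) → reset → x⁺ = (-1.8402), jump to mode 1
Mode 1: flow for 0.9724 to horizon, guard not reached → x = (-1.3827)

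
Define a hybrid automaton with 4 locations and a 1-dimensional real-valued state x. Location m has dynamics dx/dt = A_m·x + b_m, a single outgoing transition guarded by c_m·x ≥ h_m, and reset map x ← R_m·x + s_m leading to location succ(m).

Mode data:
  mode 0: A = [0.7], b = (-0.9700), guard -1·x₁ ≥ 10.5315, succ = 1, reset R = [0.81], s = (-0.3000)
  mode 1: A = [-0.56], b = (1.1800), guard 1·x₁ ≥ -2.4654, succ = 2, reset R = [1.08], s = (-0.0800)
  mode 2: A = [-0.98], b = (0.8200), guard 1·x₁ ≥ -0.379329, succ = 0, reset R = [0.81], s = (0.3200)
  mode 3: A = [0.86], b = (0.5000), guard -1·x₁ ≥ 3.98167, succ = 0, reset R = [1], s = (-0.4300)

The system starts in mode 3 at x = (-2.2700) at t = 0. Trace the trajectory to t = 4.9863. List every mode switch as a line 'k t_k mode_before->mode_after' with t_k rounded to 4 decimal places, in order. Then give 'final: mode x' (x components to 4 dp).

Mode 3: guard c·x = 3.9817 hit at Δt = 0.8139 (t = 0.8139), x⁻ = (-3.9817) → reset → x⁺ = (-4.4117), jump to mode 0
Mode 0: guard c·x = 10.5315 hit at Δt = 1.0294 (t = 1.8433), x⁻ = (-10.5315) → reset → x⁺ = (-8.8305), jump to mode 1
Mode 1: guard c·x = -2.4654 hit at Δt = 1.5574 (t = 3.4007), x⁻ = (-2.4654) → reset → x⁺ = (-2.7426), jump to mode 2
Mode 2: guard c·x = -0.3793 hit at Δt = 1.1016 (t = 4.5023), x⁻ = (-0.3793) → reset → x⁺ = (0.0127), jump to mode 0
Mode 0: flow for 0.4840 to horizon, guard not reached → x = (-0.5409)

1 0.8139 3->0
2 1.8433 0->1
3 3.4007 1->2
4 4.5023 2->0
final: 0 -0.5409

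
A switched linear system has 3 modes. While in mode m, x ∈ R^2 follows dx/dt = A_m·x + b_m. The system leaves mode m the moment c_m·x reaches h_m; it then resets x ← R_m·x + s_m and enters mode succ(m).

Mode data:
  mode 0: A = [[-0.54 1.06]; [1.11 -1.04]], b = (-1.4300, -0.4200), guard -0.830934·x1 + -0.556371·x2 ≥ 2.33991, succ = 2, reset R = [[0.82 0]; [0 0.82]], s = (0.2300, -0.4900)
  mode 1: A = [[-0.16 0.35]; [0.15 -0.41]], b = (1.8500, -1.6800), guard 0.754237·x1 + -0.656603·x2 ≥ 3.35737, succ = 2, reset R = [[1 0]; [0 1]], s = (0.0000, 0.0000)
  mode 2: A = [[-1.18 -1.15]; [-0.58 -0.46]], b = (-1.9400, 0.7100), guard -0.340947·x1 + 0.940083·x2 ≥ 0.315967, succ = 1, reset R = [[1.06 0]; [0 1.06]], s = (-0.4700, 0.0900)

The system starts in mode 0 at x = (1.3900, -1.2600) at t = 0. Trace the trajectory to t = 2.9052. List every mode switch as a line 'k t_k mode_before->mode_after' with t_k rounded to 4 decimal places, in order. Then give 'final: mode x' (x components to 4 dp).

1 1.5875 0->2
2 2.4643 2->1
final: 1 -0.8321 -0.7444

Mode 0: guard c·x = 2.3399 hit at Δt = 1.5875 (t = 1.5875), x⁻ = (-1.9331, -1.3186) → reset → x⁺ = (-1.3551, -1.5712), jump to mode 2
Mode 2: guard c·x = 0.3160 hit at Δt = 0.8768 (t = 2.4643), x⁻ = (-1.1377, -0.0765) → reset → x⁺ = (-1.6759, 0.0089), jump to mode 1
Mode 1: flow for 0.4409 to horizon, guard not reached → x = (-0.8321, -0.7444)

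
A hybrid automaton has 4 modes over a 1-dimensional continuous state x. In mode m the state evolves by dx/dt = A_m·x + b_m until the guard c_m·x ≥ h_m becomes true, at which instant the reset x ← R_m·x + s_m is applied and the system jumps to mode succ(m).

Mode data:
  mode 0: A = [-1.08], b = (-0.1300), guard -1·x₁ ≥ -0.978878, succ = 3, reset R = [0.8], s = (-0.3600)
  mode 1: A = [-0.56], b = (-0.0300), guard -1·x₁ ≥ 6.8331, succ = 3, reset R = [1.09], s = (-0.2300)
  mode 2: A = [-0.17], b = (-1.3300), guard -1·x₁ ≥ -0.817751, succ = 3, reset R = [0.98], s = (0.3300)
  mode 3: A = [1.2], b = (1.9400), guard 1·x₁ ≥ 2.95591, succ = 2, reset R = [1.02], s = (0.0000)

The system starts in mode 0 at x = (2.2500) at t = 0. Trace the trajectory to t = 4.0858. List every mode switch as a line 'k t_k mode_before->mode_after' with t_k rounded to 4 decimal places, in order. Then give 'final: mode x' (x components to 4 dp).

1 0.7115 0->3
2 1.3842 3->2
3 2.7169 2->3
4 3.1412 3->2
final: 2 1.4071

Mode 0: guard c·x = -0.9789 hit at Δt = 0.7115 (t = 0.7115), x⁻ = (0.9789) → reset → x⁺ = (0.4231), jump to mode 3
Mode 3: guard c·x = 2.9559 hit at Δt = 0.6727 (t = 1.3842), x⁻ = (2.9559) → reset → x⁺ = (3.0150), jump to mode 2
Mode 2: guard c·x = -0.8178 hit at Δt = 1.3327 (t = 2.7169), x⁻ = (0.8178) → reset → x⁺ = (1.1314), jump to mode 3
Mode 3: guard c·x = 2.9559 hit at Δt = 0.4243 (t = 3.1412), x⁻ = (2.9559) → reset → x⁺ = (3.0150), jump to mode 2
Mode 2: flow for 0.9446 to horizon, guard not reached → x = (1.4071)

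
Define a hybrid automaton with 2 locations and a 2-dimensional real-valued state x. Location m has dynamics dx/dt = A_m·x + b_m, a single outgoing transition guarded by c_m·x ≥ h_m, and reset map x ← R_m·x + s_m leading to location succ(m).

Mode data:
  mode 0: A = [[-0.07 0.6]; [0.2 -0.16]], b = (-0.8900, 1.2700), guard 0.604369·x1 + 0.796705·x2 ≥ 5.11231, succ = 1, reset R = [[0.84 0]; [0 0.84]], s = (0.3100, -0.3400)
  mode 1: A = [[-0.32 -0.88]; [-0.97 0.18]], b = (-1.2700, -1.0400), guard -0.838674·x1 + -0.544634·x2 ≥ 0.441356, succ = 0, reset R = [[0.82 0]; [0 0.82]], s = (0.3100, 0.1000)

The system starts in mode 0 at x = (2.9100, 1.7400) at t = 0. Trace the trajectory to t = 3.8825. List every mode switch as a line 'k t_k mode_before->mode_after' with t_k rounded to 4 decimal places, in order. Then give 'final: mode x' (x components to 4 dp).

Mode 0: guard c·x = 5.1123 hit at Δt = 1.3270 (t = 1.3270), x⁻ = (3.6095, 3.6787) → reset → x⁺ = (3.3420, 2.7501), jump to mode 1
Mode 1: guard c·x = 0.4414 hit at Δt = 1.5856 (t = 2.9126), x⁻ = (-0.4294, -0.1491) → reset → x⁺ = (-0.0421, -0.0223), jump to mode 0
Mode 0: flow for 0.9699 to horizon, guard not reached → x = (-0.5671, 1.0561)

1 1.3270 0->1
2 2.9126 1->0
final: 0 -0.5671 1.0561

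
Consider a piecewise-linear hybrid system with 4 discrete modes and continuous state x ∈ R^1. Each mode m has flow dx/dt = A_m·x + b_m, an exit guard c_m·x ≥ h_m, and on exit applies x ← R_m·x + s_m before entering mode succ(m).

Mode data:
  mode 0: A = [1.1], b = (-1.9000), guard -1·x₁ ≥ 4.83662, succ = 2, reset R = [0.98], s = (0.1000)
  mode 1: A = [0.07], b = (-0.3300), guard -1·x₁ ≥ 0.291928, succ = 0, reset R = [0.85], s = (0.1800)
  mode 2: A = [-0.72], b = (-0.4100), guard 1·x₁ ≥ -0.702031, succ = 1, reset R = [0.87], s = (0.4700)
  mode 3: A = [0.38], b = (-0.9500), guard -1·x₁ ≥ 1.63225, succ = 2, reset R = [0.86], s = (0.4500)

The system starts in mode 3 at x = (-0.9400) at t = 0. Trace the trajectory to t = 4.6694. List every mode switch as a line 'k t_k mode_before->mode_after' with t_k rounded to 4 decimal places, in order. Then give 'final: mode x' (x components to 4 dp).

Mode 3: guard c·x = 1.6322 hit at Δt = 0.4825 (t = 0.4825), x⁻ = (-1.6322) → reset → x⁺ = (-0.9537), jump to mode 2
Mode 2: guard c·x = -0.7020 hit at Δt = 1.4780 (t = 1.9605), x⁻ = (-0.7020) → reset → x⁺ = (-0.1408), jump to mode 1
Mode 1: guard c·x = 0.2919 hit at Δt = 0.4380 (t = 2.3985), x⁻ = (-0.2919) → reset → x⁺ = (-0.0681), jump to mode 0
Mode 0: guard c·x = 4.8366 hit at Δt = 1.1785 (t = 3.5770), x⁻ = (-4.8366) → reset → x⁺ = (-4.6399), jump to mode 2
Mode 2: flow for 1.0924 to horizon, guard not reached → x = (-2.4232)

1 0.4825 3->2
2 1.9605 2->1
3 2.3985 1->0
4 3.5770 0->2
final: 2 -2.4232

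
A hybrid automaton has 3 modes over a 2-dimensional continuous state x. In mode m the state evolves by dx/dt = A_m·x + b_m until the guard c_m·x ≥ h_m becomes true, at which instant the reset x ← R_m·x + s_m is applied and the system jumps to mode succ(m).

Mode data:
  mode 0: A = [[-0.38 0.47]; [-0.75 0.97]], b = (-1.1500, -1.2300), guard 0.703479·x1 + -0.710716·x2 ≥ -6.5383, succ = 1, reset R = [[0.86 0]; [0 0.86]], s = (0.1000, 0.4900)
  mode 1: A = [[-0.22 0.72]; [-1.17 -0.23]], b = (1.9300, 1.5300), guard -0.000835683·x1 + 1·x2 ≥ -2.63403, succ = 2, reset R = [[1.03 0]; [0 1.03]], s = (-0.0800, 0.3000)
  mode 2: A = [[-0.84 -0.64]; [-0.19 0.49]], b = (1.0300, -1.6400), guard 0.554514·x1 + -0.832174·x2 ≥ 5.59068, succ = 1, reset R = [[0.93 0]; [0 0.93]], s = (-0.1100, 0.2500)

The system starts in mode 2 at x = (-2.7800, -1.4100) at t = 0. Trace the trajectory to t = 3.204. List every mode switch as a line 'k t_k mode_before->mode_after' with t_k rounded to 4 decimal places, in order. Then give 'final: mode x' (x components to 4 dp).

1 1.3317 2->1
2 2.6681 1->2
final: 2 1.4201 -4.2266

Mode 2: guard c·x = 5.5907 hit at Δt = 1.3317 (t = 1.3317), x⁻ = (1.7382, -5.5599) → reset → x⁺ = (1.5066, -4.9207), jump to mode 1
Mode 1: guard c·x = -2.6340 hit at Δt = 1.3364 (t = 2.6681), x⁻ = (0.1601, -2.6339) → reset → x⁺ = (0.0849, -2.4129), jump to mode 2
Mode 2: flow for 0.5359 to horizon, guard not reached → x = (1.4201, -4.2266)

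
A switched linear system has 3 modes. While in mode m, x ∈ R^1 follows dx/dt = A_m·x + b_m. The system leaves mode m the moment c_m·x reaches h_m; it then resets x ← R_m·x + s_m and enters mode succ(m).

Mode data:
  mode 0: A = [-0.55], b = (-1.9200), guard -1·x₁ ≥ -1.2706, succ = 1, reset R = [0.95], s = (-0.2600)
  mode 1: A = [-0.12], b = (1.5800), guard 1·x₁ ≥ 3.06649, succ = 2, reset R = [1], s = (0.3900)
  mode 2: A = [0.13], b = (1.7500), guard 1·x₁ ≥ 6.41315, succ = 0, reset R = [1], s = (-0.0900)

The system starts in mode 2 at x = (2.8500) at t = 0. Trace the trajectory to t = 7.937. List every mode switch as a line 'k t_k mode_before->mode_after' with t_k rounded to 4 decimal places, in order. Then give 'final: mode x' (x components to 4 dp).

1 1.5198 2->0
2 2.8348 0->1
3 4.4222 1->2
4 5.6612 2->0
5 6.9762 0->1
final: 1 2.2778

Mode 2: guard c·x = 6.4131 hit at Δt = 1.5198 (t = 1.5198), x⁻ = (6.4131) → reset → x⁺ = (6.3232), jump to mode 0
Mode 0: guard c·x = -1.2706 hit at Δt = 1.3150 (t = 2.8348), x⁻ = (1.2706) → reset → x⁺ = (0.9471), jump to mode 1
Mode 1: guard c·x = 3.0665 hit at Δt = 1.5874 (t = 4.4222), x⁻ = (3.0665) → reset → x⁺ = (3.4565), jump to mode 2
Mode 2: guard c·x = 6.4131 hit at Δt = 1.2390 (t = 5.6612), x⁻ = (6.4131) → reset → x⁺ = (6.3232), jump to mode 0
Mode 0: guard c·x = -1.2706 hit at Δt = 1.3150 (t = 6.9762), x⁻ = (1.2706) → reset → x⁺ = (0.9471), jump to mode 1
Mode 1: flow for 0.9608 to horizon, guard not reached → x = (2.2778)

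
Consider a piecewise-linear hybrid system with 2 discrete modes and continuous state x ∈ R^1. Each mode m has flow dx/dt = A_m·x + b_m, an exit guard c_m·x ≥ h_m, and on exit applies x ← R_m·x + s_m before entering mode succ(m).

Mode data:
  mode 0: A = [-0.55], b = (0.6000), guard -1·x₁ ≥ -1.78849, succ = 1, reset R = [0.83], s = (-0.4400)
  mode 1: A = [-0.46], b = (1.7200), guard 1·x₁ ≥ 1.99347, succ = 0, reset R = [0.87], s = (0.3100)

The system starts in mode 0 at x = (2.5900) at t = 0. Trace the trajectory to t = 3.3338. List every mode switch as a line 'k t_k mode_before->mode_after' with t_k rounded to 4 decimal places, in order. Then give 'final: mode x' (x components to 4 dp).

Mode 0: guard c·x = -1.7885 hit at Δt = 1.3909 (t = 1.3909), x⁻ = (1.7885) → reset → x⁺ = (1.0444), jump to mode 1
Mode 1: guard c·x = 1.9935 hit at Δt = 0.9438 (t = 2.3347), x⁻ = (1.9935) → reset → x⁺ = (2.0443), jump to mode 0
Mode 0: guard c·x = -1.7885 hit at Δt = 0.5680 (t = 2.9027), x⁻ = (1.7885) → reset → x⁺ = (1.0444), jump to mode 1
Mode 1: flow for 0.4311 to horizon, guard not reached → x = (1.5291)

1 1.3909 0->1
2 2.3347 1->0
3 2.9027 0->1
final: 1 1.5291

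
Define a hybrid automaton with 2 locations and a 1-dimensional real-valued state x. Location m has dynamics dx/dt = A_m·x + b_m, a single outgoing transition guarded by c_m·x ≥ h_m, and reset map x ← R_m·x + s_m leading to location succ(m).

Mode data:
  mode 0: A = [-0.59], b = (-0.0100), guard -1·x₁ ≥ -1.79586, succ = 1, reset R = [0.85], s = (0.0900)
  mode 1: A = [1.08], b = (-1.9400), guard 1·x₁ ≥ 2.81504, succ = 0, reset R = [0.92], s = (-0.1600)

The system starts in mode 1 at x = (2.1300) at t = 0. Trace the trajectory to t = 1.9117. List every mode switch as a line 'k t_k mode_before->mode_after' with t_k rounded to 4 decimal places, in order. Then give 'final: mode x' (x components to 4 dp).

1 1.0334 1->0
2 1.5417 0->1
final: 1 1.5282

Mode 1: guard c·x = 2.8150 hit at Δt = 1.0334 (t = 1.0334), x⁻ = (2.8150) → reset → x⁺ = (2.4298), jump to mode 0
Mode 0: guard c·x = -1.7959 hit at Δt = 0.5083 (t = 1.5417), x⁻ = (1.7959) → reset → x⁺ = (1.6165), jump to mode 1
Mode 1: flow for 0.3700 to horizon, guard not reached → x = (1.5282)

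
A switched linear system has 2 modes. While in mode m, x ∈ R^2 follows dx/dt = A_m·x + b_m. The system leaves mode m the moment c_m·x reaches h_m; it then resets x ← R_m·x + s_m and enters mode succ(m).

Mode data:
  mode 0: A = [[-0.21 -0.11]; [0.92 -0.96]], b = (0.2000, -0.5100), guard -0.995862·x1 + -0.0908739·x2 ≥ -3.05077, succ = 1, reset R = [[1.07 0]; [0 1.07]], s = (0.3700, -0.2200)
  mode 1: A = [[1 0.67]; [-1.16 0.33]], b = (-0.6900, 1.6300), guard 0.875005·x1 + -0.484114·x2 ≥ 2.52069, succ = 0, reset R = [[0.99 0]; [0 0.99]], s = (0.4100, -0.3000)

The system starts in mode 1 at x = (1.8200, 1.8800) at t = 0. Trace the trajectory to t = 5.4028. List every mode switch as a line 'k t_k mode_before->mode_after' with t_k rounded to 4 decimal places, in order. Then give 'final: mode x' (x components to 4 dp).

Mode 1: guard c·x = 2.5207 hit at Δt = 0.5810 (t = 0.5810), x⁻ = (3.6381, 1.3688) → reset → x⁺ = (4.0117, 1.0551), jump to mode 0
Mode 0: guard c·x = -3.0508 hit at Δt = 1.5788 (t = 2.1598), x⁻ = (2.8565, 2.2679) → reset → x⁺ = (3.4264, 2.2067), jump to mode 1
Mode 1: guard c·x = 2.5207 hit at Δt = 0.1229 (t = 2.2827), x⁻ = (3.9681, 1.9653) → reset → x⁺ = (4.3384, 1.6456), jump to mode 0
Mode 0: guard c·x = -3.0508 hit at Δt = 1.8578 (t = 4.1405), x⁻ = (2.8357, 2.4962) → reset → x⁺ = (3.4042, 2.4509), jump to mode 1
Mode 1: guard c·x = 2.5207 hit at Δt = 0.1468 (t = 4.2873), x⁻ = (4.0794, 2.1664) → reset → x⁺ = (4.4486, 1.8448), jump to mode 0
Mode 0: flow for 1.1155 to horizon, guard not reached → x = (3.4502, 2.7087)

1 0.5810 1->0
2 2.1598 0->1
3 2.2827 1->0
4 4.1405 0->1
5 4.2873 1->0
final: 0 3.4502 2.7087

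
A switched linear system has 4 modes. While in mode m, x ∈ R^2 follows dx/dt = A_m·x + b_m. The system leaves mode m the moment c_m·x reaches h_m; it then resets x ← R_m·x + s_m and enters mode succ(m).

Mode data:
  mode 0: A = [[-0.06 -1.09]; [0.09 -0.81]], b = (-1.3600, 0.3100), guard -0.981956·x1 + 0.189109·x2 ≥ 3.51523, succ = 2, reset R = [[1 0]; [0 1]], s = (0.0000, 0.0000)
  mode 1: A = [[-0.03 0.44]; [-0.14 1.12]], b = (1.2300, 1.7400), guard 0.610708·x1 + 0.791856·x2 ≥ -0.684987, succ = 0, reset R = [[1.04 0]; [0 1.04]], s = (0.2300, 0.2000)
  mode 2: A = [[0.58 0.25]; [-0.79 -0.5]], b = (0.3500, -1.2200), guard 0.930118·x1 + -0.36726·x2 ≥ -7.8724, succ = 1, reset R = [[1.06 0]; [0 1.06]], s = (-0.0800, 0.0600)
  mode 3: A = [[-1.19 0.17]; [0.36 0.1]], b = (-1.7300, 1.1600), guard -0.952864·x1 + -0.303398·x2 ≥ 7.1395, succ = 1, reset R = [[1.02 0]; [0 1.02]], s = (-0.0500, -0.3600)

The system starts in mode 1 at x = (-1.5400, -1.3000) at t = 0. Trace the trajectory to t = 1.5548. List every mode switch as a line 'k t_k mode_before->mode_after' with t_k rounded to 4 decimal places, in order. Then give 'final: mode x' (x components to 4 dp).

Mode 1: guard c·x = -0.6850 hit at Δt = 1.0598 (t = 1.0598), x⁻ = (-0.6290, -0.3799) → reset → x⁺ = (-0.4242, -0.1951), jump to mode 0
Mode 0: flow for 0.4950 to horizon, guard not reached → x = (-1.0192, -0.0312)

1 1.0598 1->0
final: 0 -1.0192 -0.0312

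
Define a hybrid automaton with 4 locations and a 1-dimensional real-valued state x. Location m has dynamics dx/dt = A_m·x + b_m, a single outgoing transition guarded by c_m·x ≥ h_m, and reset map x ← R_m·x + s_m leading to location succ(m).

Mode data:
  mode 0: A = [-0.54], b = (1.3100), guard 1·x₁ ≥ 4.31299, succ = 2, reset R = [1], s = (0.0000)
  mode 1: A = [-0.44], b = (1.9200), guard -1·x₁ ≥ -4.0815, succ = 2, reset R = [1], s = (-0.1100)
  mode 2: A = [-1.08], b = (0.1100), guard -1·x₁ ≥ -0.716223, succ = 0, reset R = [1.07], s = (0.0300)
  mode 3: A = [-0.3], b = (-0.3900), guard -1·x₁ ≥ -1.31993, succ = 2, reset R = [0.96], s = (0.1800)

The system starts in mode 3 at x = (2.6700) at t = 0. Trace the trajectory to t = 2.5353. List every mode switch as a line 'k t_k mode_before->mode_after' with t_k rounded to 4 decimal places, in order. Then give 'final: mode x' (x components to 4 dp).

Mode 3: guard c·x = -1.3199 hit at Δt = 1.3854 (t = 1.3854), x⁻ = (1.3199) → reset → x⁺ = (1.4471), jump to mode 2
Mode 2: guard c·x = -0.7162 hit at Δt = 0.7257 (t = 2.1111), x⁻ = (0.7162) → reset → x⁺ = (0.7964), jump to mode 0
Mode 0: flow for 0.4242 to horizon, guard not reached → x = (1.1300)

1 1.3854 3->2
2 2.1111 2->0
final: 0 1.1300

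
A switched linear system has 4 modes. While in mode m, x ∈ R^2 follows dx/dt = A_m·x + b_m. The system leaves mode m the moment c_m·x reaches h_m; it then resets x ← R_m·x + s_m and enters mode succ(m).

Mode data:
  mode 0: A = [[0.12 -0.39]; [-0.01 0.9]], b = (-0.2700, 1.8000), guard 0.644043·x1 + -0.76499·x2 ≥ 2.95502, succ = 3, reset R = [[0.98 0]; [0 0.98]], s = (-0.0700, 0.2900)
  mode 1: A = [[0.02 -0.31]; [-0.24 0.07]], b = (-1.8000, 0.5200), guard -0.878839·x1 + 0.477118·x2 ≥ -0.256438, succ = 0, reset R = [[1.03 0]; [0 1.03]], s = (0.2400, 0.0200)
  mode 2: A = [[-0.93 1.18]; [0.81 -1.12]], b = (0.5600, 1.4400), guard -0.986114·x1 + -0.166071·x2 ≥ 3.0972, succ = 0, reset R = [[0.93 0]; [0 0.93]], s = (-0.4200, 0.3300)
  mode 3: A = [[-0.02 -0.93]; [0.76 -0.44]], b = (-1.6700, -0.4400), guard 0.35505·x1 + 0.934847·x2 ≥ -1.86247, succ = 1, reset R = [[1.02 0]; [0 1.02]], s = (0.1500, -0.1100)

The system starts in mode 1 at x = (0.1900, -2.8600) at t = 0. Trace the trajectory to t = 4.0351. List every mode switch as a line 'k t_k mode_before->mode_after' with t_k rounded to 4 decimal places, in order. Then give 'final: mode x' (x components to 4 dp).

Mode 1: guard c·x = -0.2564 hit at Δt = 1.1879 (t = 1.1879), x⁻ = (-0.9858, -2.3533) → reset → x⁺ = (-0.7754, -2.4039), jump to mode 0
Mode 0: guard c·x = 2.9550 hit at Δt = 1.4759 (t = 2.6638), x⁻ = (0.4155, -3.5130) → reset → x⁺ = (0.3372, -3.1528), jump to mode 3
Mode 3: guard c·x = -1.8625 hit at Δt = 0.6449 (t = 3.3087), x⁻ = (0.8990, -2.3337) → reset → x⁺ = (1.0670, -2.4904), jump to mode 1
Mode 1: flow for 0.7264 to horizon, guard not reached → x = (0.3181, -2.3578)

1 1.1879 1->0
2 2.6638 0->3
3 3.3087 3->1
final: 1 0.3181 -2.3578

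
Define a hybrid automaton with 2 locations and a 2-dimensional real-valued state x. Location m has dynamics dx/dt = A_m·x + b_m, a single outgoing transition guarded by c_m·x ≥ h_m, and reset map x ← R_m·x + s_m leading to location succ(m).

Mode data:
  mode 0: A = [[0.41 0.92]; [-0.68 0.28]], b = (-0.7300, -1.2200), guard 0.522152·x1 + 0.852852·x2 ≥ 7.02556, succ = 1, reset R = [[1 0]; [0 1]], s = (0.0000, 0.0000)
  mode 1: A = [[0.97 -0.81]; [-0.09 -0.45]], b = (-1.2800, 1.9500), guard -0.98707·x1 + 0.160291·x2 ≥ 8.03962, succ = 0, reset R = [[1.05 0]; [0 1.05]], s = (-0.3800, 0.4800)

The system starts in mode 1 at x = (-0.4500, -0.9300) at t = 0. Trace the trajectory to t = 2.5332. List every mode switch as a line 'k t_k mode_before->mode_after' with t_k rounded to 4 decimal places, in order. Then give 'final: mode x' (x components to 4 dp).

Mode 1: guard c·x = 8.0396 hit at Δt = 1.5813 (t = 1.5813), x⁻ = (-7.8056, 2.0895) → reset → x⁺ = (-8.5759, 2.6740), jump to mode 0
Mode 0: flow for 0.9519 to horizon, guard not reached → x = (-7.7969, 8.5842)

1 1.5813 1->0
final: 0 -7.7969 8.5842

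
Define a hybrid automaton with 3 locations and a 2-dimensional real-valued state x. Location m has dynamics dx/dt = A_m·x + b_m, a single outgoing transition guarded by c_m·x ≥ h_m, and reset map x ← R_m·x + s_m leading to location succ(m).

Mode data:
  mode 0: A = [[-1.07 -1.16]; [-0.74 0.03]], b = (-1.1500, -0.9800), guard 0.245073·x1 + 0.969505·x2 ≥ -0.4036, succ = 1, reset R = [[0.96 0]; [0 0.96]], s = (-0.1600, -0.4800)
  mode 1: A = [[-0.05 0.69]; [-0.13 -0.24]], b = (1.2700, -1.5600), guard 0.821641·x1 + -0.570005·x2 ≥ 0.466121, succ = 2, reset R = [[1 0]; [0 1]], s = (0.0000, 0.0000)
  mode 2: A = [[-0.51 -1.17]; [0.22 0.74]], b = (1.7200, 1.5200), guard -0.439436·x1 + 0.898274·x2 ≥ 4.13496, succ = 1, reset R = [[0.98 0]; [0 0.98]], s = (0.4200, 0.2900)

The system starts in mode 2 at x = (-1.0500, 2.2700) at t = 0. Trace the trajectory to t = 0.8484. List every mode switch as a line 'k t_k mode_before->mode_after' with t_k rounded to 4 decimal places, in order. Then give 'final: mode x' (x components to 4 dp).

Mode 2: guard c·x = 4.1350 hit at Δt = 0.4500 (t = 0.4500), x⁻ = (-1.5744, 3.8330) → reset → x⁺ = (-1.1229, 4.0464), jump to mode 1
Mode 1: flow for 0.3984 to horizon, guard not reached → x = (0.3722, 3.1014)

1 0.4500 2->1
final: 1 0.3722 3.1014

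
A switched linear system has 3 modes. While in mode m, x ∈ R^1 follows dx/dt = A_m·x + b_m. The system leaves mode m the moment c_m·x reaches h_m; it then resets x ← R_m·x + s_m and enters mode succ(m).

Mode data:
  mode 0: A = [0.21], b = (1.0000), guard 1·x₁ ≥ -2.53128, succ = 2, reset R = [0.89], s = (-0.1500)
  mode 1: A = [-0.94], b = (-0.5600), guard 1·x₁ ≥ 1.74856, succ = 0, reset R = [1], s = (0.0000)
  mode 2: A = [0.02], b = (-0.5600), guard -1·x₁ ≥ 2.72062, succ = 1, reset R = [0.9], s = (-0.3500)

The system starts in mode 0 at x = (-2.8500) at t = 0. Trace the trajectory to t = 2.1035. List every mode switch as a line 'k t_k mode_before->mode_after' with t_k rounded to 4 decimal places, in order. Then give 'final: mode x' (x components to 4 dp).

1 0.7342 0->2
2 1.2541 2->1
final: 1 -1.5871

Mode 0: guard c·x = -2.5313 hit at Δt = 0.7342 (t = 0.7342), x⁻ = (-2.5313) → reset → x⁺ = (-2.4028), jump to mode 2
Mode 2: guard c·x = 2.7206 hit at Δt = 0.5199 (t = 1.2541), x⁻ = (-2.7206) → reset → x⁺ = (-2.7986), jump to mode 1
Mode 1: flow for 0.8494 to horizon, guard not reached → x = (-1.5871)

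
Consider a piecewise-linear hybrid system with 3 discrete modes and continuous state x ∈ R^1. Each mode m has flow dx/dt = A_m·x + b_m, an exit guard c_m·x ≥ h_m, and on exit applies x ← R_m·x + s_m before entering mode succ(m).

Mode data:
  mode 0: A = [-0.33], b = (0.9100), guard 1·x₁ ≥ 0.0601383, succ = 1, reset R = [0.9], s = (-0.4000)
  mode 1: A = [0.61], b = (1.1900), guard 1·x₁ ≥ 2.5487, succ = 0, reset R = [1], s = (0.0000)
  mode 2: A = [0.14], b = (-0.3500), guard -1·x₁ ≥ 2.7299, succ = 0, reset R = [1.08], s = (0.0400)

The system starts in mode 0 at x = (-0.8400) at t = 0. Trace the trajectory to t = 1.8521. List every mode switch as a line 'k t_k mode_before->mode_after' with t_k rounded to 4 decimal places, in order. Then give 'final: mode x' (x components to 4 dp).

1 0.8726 0->1
final: 1 0.9663

Mode 0: guard c·x = 0.0601 hit at Δt = 0.8726 (t = 0.8726), x⁻ = (0.0601) → reset → x⁺ = (-0.3459), jump to mode 1
Mode 1: flow for 0.9795 to horizon, guard not reached → x = (0.9663)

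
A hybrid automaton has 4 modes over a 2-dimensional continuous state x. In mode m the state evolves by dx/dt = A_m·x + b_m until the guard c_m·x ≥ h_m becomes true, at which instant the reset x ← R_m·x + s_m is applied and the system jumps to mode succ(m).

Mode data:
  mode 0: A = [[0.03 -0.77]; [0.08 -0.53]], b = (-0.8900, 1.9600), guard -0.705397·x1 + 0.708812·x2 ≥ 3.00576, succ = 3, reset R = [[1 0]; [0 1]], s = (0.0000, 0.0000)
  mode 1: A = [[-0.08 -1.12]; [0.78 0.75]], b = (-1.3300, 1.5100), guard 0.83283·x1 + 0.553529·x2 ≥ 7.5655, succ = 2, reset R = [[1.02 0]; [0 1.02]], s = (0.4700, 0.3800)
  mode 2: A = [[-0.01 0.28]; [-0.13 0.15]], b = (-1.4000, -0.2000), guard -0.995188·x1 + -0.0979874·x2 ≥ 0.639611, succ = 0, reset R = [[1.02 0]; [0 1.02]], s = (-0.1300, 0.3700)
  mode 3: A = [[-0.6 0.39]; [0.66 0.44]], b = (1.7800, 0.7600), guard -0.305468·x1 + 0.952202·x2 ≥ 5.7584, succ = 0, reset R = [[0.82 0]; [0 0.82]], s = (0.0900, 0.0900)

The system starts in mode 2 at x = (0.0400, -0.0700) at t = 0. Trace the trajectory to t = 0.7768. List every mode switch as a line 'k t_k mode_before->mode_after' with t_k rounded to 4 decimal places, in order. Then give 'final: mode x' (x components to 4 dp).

Mode 2: guard c·x = 0.6396 hit at Δt = 0.4671 (t = 0.4671), x⁻ = (-0.6276, -0.1537) → reset → x⁺ = (-0.7701, 0.2133), jump to mode 0
Mode 0: flow for 0.3097 to horizon, guard not reached → x = (-1.1676, 0.7188)

1 0.4671 2->0
final: 0 -1.1676 0.7188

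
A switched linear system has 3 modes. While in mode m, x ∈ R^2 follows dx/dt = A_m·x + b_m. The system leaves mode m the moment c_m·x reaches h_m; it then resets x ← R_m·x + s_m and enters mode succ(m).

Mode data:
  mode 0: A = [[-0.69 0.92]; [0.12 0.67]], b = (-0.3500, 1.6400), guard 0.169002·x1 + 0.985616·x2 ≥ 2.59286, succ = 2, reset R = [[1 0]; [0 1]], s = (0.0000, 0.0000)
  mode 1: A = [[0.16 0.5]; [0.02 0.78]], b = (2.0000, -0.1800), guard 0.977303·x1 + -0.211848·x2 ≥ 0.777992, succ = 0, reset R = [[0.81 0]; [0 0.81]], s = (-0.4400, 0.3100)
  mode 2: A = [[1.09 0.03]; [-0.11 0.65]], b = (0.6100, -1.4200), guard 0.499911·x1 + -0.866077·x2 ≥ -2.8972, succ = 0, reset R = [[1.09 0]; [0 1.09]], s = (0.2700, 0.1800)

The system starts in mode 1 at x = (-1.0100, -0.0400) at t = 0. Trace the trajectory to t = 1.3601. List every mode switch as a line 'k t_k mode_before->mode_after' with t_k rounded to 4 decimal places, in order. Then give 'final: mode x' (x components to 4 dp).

1 0.9176 1->0
final: 0 0.1420 0.9093

Mode 1: guard c·x = 0.7780 hit at Δt = 0.9176 (t = 0.9176), x⁻ = (0.7245, -0.3300) → reset → x⁺ = (0.1469, 0.0427), jump to mode 0
Mode 0: flow for 0.4425 to horizon, guard not reached → x = (0.1420, 0.9093)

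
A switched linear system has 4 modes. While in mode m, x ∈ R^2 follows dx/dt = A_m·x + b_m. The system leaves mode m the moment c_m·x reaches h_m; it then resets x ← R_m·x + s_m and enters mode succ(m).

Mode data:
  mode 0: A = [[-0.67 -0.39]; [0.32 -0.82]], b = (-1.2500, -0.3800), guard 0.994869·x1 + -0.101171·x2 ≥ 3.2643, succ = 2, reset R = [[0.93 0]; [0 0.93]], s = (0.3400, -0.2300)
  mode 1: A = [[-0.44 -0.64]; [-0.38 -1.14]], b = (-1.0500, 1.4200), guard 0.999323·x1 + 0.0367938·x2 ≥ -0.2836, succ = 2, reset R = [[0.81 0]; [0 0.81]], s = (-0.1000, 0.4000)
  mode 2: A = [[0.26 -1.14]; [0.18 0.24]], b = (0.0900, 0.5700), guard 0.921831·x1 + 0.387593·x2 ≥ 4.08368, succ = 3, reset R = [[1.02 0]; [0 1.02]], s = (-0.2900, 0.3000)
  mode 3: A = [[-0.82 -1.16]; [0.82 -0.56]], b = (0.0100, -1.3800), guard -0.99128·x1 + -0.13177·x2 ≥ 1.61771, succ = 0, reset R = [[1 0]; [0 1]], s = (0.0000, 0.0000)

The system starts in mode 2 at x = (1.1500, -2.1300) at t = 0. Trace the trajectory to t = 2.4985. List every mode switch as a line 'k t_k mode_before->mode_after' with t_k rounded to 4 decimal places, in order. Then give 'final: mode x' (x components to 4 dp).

1 1.3051 2->3
final: 3 1.6610 0.3985

Mode 2: guard c·x = 4.0837 hit at Δt = 1.3051 (t = 1.3051), x⁻ = (4.9453, -1.2257) → reset → x⁺ = (4.7542, -0.9502), jump to mode 3
Mode 3: flow for 1.1934 to horizon, guard not reached → x = (1.6610, 0.3985)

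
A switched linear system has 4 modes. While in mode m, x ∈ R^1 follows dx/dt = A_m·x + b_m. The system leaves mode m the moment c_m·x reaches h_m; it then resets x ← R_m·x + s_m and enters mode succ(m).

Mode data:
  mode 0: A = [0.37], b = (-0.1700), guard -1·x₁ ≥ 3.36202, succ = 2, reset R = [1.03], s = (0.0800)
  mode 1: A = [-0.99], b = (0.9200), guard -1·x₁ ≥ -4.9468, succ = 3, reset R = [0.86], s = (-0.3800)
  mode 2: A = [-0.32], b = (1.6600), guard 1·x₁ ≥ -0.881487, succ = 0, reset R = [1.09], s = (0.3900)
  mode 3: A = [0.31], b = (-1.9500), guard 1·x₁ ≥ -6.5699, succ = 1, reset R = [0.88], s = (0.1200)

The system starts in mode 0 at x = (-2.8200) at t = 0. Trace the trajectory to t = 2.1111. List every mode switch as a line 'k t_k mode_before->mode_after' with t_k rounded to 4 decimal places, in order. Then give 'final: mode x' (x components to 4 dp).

1 0.4134 0->2
2 1.4919 2->0
final: 0 -0.8361

Mode 0: guard c·x = 3.3620 hit at Δt = 0.4134 (t = 0.4134), x⁻ = (-3.3620) → reset → x⁺ = (-3.3829), jump to mode 2
Mode 2: guard c·x = -0.8815 hit at Δt = 1.0785 (t = 1.4919), x⁻ = (-0.8815) → reset → x⁺ = (-0.5708), jump to mode 0
Mode 0: flow for 0.6192 to horizon, guard not reached → x = (-0.8361)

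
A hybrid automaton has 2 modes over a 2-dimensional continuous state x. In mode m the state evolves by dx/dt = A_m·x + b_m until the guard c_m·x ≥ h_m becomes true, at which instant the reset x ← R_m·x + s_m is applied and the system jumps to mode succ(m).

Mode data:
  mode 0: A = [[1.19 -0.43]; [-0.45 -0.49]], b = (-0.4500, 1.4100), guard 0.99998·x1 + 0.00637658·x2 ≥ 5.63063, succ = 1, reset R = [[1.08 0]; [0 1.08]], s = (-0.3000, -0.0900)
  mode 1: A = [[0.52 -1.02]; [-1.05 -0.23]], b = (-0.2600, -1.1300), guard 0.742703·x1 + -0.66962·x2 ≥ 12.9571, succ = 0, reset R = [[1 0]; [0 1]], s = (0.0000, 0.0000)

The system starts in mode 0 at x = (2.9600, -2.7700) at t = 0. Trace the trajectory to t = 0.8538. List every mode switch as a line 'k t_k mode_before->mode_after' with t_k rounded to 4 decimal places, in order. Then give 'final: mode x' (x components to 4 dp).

1 0.4783 0->1
final: 1 8.6315 -5.5503

Mode 0: guard c·x = 5.6306 hit at Δt = 0.4783 (t = 0.4783), x⁻ = (5.6461, -2.4026) → reset → x⁺ = (5.7977, -2.6848), jump to mode 1
Mode 1: flow for 0.3755 to horizon, guard not reached → x = (8.6315, -5.5503)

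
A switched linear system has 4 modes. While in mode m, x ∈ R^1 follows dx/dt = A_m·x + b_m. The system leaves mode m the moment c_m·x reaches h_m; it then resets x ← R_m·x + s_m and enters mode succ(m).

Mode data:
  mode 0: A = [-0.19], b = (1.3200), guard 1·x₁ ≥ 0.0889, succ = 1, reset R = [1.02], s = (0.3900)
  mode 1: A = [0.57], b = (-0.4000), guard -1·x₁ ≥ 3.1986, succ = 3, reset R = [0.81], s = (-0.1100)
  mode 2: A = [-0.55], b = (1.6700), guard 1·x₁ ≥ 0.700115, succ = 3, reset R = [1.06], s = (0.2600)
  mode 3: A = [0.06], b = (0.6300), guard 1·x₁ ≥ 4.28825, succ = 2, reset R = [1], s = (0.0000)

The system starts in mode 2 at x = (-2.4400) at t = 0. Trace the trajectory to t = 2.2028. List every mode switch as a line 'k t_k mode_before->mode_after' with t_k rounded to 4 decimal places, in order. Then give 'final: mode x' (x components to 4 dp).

Mode 2: guard c·x = 0.7001 hit at Δt = 1.5489 (t = 1.5489), x⁻ = (0.7001) → reset → x⁺ = (1.0021), jump to mode 3
Mode 3: flow for 0.6539 to horizon, guard not reached → x = (1.4624)

1 1.5489 2->3
final: 3 1.4624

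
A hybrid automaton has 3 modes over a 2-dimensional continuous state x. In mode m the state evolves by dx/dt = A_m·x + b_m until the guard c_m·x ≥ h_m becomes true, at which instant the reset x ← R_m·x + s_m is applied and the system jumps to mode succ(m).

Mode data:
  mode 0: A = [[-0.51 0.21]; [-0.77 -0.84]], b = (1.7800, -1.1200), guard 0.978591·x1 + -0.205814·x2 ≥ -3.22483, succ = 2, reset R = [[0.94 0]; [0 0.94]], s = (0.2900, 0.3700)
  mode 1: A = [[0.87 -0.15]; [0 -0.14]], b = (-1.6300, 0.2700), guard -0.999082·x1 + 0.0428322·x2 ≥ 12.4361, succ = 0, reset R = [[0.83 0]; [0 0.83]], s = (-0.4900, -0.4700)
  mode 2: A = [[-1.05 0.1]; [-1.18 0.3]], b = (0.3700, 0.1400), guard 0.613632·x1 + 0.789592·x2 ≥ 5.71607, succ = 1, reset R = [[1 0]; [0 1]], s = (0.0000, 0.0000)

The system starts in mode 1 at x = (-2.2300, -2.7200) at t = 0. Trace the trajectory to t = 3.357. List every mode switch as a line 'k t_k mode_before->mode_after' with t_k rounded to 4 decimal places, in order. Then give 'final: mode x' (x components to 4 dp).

Mode 1: guard c·x = 12.4361 hit at Δt = 1.5297 (t = 1.5297), x⁻ = (-12.5257, -1.8239) → reset → x⁺ = (-10.8863, -1.9838), jump to mode 0
Mode 0: guard c·x = -3.2248 hit at Δt = 1.5090 (t = 3.0387), x⁻ = (-2.8351, 2.1883) → reset → x⁺ = (-2.3750, 2.4270), jump to mode 2
Mode 2: flow for 0.3183 to horizon, guard not reached → x = (-1.5190, 3.4787)

1 1.5297 1->0
2 3.0387 0->2
final: 2 -1.5190 3.4787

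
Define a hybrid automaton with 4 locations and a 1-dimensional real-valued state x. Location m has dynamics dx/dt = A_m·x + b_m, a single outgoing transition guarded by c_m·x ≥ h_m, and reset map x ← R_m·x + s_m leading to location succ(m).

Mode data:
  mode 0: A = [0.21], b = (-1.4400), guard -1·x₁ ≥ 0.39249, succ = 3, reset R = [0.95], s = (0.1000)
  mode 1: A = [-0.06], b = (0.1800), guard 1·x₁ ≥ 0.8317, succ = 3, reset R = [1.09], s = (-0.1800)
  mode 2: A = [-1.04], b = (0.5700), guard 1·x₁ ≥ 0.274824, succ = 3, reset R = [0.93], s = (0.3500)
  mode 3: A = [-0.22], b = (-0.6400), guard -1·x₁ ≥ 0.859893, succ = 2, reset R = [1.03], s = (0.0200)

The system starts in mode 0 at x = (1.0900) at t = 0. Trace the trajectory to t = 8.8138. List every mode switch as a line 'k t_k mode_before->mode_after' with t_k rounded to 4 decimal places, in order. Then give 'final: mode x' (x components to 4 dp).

Mode 0: guard c·x = 0.3925 hit at Δt = 1.0894 (t = 1.0894), x⁻ = (-0.3925) → reset → x⁺ = (-0.2729), jump to mode 3
Mode 3: guard c·x = 0.8599 hit at Δt = 1.1450 (t = 2.2344), x⁻ = (-0.8599) → reset → x⁺ = (-0.8657), jump to mode 2
Mode 2: guard c·x = 0.2748 hit at Δt = 1.5804 (t = 3.8148), x⁻ = (0.2748) → reset → x⁺ = (0.6056), jump to mode 3
Mode 3: guard c·x = 0.8599 hit at Δt = 2.4523 (t = 6.2671), x⁻ = (-0.8599) → reset → x⁺ = (-0.8657), jump to mode 2
Mode 2: guard c·x = 0.2748 hit at Δt = 1.5804 (t = 7.8475), x⁻ = (0.2748) → reset → x⁺ = (0.6056), jump to mode 3
Mode 3: flow for 0.9663 to horizon, guard not reached → x = (-0.0675)

1 1.0894 0->3
2 2.2344 3->2
3 3.8148 2->3
4 6.2671 3->2
5 7.8475 2->3
final: 3 -0.0675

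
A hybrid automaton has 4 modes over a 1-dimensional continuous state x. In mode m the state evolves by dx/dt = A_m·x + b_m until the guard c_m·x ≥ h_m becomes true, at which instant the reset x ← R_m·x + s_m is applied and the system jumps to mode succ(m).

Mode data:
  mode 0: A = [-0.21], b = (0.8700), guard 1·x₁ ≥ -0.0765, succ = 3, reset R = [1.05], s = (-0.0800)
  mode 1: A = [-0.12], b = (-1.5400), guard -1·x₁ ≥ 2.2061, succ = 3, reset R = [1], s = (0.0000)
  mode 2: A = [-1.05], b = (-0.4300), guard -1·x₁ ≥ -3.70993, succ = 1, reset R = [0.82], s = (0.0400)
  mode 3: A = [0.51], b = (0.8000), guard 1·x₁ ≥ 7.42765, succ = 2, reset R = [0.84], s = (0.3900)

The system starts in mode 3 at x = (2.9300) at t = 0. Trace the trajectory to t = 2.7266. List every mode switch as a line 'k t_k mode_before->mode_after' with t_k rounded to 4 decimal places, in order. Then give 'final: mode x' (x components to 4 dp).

Mode 3: guard c·x = 7.4276 hit at Δt = 1.3589 (t = 1.3589), x⁻ = (7.4276) → reset → x⁺ = (6.6292), jump to mode 2
Mode 2: guard c·x = -3.7099 hit at Δt = 0.5102 (t = 1.8691), x⁻ = (3.7099) → reset → x⁺ = (3.0821), jump to mode 1
Mode 1: flow for 0.8575 to horizon, guard not reached → x = (1.5259)

1 1.3589 3->2
2 1.8691 2->1
final: 1 1.5259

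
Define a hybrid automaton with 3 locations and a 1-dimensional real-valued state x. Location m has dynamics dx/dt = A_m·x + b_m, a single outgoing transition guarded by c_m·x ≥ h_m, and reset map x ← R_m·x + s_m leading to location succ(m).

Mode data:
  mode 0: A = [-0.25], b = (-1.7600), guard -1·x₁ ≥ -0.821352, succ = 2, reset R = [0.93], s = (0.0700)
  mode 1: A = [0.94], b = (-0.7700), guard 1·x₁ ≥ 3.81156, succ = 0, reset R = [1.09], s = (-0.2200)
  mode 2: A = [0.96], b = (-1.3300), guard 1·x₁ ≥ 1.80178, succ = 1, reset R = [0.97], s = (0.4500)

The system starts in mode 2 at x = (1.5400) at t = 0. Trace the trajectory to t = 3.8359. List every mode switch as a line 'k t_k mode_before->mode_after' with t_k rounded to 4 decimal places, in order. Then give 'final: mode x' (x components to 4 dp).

1 1.0321 2->1
2 1.8566 1->0
3 3.1911 0->2
final: 2 0.3611

Mode 2: guard c·x = 1.8018 hit at Δt = 1.0321 (t = 1.0321), x⁻ = (1.8018) → reset → x⁺ = (2.1977), jump to mode 1
Mode 1: guard c·x = 3.8116 hit at Δt = 0.8245 (t = 1.8566), x⁻ = (3.8116) → reset → x⁺ = (3.9346), jump to mode 0
Mode 0: guard c·x = -0.8214 hit at Δt = 1.3345 (t = 3.1911), x⁻ = (0.8214) → reset → x⁺ = (0.8339), jump to mode 2
Mode 2: flow for 0.6448 to horizon, guard not reached → x = (0.3611)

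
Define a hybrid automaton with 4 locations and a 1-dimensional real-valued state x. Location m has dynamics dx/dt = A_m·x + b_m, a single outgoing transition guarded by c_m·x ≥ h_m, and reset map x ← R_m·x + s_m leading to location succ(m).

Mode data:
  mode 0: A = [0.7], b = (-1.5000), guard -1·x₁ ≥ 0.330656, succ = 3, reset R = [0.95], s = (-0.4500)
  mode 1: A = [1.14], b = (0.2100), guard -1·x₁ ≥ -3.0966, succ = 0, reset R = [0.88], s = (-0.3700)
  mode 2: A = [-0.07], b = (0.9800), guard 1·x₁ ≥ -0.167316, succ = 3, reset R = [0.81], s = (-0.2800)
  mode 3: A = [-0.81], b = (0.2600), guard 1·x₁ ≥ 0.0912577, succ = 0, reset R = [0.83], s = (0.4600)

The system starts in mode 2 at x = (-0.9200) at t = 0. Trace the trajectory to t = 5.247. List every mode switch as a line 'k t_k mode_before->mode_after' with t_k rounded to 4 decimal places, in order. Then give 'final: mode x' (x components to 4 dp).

Mode 2: guard c·x = -0.1673 hit at Δt = 0.7395 (t = 0.7395), x⁻ = (-0.1673) → reset → x⁺ = (-0.4155), jump to mode 3
Mode 3: guard c·x = 0.0913 hit at Δt = 1.4383 (t = 2.1778), x⁻ = (0.0913) → reset → x⁺ = (0.5357), jump to mode 0
Mode 0: guard c·x = 0.3307 hit at Δt = 0.6160 (t = 2.7938), x⁻ = (-0.3307) → reset → x⁺ = (-0.7641), jump to mode 3
Mode 3: guard c·x = 0.0913 hit at Δt = 1.9167 (t = 4.7105), x⁻ = (0.0913) → reset → x⁺ = (0.5357), jump to mode 0
Mode 0: flow for 0.5365 to horizon, guard not reached → x = (-0.1968)

1 0.7395 2->3
2 2.1778 3->0
3 2.7938 0->3
4 4.7105 3->0
final: 0 -0.1968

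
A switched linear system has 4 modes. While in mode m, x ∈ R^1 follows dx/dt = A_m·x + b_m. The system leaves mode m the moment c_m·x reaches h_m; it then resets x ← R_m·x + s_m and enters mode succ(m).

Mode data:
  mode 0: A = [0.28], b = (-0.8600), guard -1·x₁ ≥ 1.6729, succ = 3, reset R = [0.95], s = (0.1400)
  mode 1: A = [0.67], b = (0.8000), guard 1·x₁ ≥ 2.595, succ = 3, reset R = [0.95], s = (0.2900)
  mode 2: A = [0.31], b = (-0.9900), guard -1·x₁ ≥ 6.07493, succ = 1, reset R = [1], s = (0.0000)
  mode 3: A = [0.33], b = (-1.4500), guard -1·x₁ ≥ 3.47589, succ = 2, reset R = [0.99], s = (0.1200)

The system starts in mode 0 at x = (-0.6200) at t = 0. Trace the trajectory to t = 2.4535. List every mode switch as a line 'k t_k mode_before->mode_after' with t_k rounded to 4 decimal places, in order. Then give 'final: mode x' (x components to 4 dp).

1 0.8962 0->3
2 1.7985 3->2
final: 2 -4.7878

Mode 0: guard c·x = 1.6729 hit at Δt = 0.8962 (t = 0.8962), x⁻ = (-1.6729) → reset → x⁺ = (-1.4493), jump to mode 3
Mode 3: guard c·x = 3.4759 hit at Δt = 0.9023 (t = 1.7985), x⁻ = (-3.4759) → reset → x⁺ = (-3.3211), jump to mode 2
Mode 2: flow for 0.6550 to horizon, guard not reached → x = (-4.7878)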